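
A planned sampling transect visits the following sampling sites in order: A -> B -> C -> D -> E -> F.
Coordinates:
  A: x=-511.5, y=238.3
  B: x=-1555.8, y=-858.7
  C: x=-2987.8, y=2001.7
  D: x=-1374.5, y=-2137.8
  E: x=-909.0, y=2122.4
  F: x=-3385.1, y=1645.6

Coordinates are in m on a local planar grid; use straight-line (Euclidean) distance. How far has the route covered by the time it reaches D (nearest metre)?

Leg distances:
A→B: 1514.6 m  (cumulative 1514.6 m)
B→C: 3198.8 m  (cumulative 4713.4 m)
C→D: 4442.8 m  (cumulative 9156.2 m)
Cumulative distance at D ≈ 9156 m.

9156 m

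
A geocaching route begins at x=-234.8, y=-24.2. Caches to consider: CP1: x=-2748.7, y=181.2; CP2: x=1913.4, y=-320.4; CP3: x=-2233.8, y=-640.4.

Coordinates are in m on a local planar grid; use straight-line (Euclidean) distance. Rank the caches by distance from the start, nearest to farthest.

CP3, CP2, CP1

Distance from the start at x=-234.8, y=-24.2 to each:
CP3 x=-2233.8, y=-640.4: 2091.8 m
CP2 x=1913.4, y=-320.4: 2168.5 m
CP1 x=-2748.7, y=181.2: 2522.3 m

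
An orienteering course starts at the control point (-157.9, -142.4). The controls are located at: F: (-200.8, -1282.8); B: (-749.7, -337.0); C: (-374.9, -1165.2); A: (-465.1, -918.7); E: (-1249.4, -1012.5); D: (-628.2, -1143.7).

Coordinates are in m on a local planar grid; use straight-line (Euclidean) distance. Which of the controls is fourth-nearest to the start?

Distance to each, sorted:
B: 623.0 m
A: 834.9 m
C: 1045.6 m
D: 1106.2 m
F: 1141.2 m
E: 1395.9 m
The fourth-nearest is D at 1106.2 m.

D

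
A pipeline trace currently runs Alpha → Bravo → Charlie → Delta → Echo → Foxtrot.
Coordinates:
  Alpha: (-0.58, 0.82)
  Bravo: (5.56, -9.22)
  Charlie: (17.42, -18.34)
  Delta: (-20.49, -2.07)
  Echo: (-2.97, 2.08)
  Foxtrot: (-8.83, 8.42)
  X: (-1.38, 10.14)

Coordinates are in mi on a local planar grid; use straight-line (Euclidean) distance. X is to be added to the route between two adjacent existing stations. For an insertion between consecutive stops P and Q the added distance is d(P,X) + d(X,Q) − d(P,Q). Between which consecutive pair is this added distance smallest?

Added distance for inserting X between each consecutive pair:
Alpha–Bravo: 18.2 mi
Bravo–Charlie: 39.7 mi
Charlie–Delta: 15.5 mi
Delta–Echo: 12.9 mi
Echo–Foxtrot: 7.2 mi
Smallest added distance is 7.2 mi, inserting between Echo and Foxtrot.

between Echo and Foxtrot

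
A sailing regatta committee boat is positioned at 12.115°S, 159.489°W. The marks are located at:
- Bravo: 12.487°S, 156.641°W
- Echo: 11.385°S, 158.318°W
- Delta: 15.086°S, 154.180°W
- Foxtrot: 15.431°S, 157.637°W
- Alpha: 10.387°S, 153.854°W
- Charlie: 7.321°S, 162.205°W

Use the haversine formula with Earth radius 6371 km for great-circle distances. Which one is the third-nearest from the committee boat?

Foxtrot

Distance to each, sorted:
Echo: 151.1 km
Bravo: 312.2 km
Foxtrot: 419.5 km
Charlie: 610.5 km
Alpha: 643.8 km
Delta: 662.0 km
The third-nearest is Foxtrot at 419.5 km.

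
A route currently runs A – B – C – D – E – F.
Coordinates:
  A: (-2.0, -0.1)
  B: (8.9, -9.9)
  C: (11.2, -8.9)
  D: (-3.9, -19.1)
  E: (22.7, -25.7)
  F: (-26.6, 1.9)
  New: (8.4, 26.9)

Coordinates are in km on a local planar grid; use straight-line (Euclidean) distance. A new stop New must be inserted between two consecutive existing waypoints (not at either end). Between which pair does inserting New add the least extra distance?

Added distance for inserting New between each consecutive pair:
A–B: 51.1 km
B–C: 70.2 km
C–D: 65.3 km
D–E: 74.7 km
E–F: 41.0 km
Smallest added distance is 41.0 km, inserting between E and F.

between E and F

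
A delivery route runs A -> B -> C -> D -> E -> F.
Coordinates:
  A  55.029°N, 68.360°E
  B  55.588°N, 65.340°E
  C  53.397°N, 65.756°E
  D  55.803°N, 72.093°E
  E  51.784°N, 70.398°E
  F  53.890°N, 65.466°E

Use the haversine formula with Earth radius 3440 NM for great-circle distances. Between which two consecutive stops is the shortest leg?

Leg distances:
A→B: 108.5 NM
B→C: 132.3 NM
C→D: 263.4 NM
D→E: 248.7 NM
E→F: 219.0 NM
The shortest leg is A–B at 108.5 NM.

A–B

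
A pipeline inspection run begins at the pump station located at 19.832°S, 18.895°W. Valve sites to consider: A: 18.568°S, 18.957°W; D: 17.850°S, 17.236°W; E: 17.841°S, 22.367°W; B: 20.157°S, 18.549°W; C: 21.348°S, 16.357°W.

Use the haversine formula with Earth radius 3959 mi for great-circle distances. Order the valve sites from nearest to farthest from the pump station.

Computing each great-circle distance from 19.832°S, 18.895°W:
B 20.157°S, 18.549°W: 31.8 mi
A 18.568°S, 18.957°W: 87.4 mi
D 17.850°S, 17.236°W: 174.7 mi
C 21.348°S, 16.357°W: 194.7 mi
E 17.841°S, 22.367°W: 265.5 mi

B, A, D, C, E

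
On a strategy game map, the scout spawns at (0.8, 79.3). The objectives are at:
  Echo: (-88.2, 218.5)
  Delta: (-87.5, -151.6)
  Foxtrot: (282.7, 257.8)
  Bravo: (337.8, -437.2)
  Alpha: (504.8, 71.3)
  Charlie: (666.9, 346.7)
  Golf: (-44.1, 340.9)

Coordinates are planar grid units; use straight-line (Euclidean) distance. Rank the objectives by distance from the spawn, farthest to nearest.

Distances from the spawn:
Charlie (666.9, 346.7): 717.8
Bravo (337.8, -437.2): 616.7
Alpha (504.8, 71.3): 504.1
Foxtrot (282.7, 257.8): 333.7
Golf (-44.1, 340.9): 265.4
Delta (-87.5, -151.6): 247.2
Echo (-88.2, 218.5): 165.2

Charlie, Bravo, Alpha, Foxtrot, Golf, Delta, Echo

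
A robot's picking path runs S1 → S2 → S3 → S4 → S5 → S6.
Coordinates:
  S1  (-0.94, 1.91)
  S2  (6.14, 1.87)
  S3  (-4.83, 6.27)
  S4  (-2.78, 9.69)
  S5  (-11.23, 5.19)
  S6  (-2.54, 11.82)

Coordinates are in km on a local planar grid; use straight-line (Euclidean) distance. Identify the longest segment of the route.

Leg distances:
S1→S2: 7.1 km
S2→S3: 11.8 km
S3→S4: 4.0 km
S4→S5: 9.6 km
S5→S6: 10.9 km
The longest leg is S2–S3 at 11.8 km.

S2–S3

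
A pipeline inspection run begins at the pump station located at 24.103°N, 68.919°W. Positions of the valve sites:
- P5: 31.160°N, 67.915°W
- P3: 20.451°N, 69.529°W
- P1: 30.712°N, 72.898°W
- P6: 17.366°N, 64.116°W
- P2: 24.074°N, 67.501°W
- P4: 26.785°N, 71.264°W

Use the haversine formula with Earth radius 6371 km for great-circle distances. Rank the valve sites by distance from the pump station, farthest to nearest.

Computing each great-circle distance from 24.103°N, 68.919°W:
P6 17.366°N, 64.116°W: 900.1 km
P1 30.712°N, 72.898°W: 833.1 km
P5 31.160°N, 67.915°W: 790.9 km
P3 20.451°N, 69.529°W: 410.9 km
P4 26.785°N, 71.264°W: 379.9 km
P2 24.074°N, 67.501°W: 144.0 km

P6, P1, P5, P3, P4, P2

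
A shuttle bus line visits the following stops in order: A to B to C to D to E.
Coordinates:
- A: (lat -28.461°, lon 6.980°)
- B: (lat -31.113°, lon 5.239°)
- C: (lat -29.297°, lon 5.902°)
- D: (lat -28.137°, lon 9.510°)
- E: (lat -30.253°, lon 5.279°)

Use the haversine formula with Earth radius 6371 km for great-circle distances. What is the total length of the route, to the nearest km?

Leg distances:
A→B: 339.4 km  (cumulative 339.4 km)
B→C: 211.7 km  (cumulative 551.1 km)
C→D: 374.7 km  (cumulative 925.8 km)
D→E: 473.3 km  (cumulative 1399.1 km)
Total route length ≈ 1399 km.

1399 km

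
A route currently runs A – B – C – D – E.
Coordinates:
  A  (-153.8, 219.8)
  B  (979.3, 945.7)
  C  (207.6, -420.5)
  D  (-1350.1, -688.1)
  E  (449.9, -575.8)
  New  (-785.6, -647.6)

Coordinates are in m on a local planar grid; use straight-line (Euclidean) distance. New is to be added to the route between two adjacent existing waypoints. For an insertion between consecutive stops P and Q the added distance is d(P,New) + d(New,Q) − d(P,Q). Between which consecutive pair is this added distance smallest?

between D and E

Added distance for inserting New between each consecutive pair:
A–B: 2105.1 m
B–C: 1827.5 m
C–D: 4.3 m
D–E: 0.0 m
Smallest added distance is 0.0 m, inserting between D and E.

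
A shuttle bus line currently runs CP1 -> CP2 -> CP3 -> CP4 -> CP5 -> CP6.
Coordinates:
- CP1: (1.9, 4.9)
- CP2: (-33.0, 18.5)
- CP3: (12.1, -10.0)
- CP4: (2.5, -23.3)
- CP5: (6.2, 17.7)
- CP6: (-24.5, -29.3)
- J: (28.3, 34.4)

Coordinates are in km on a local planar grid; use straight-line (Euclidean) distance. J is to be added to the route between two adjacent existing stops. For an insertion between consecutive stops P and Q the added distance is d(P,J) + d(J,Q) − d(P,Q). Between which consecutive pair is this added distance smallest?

between CP4 and CP5

Added distance for inserting J between each consecutive pair:
CP1–CP2: 65.5 km
CP2–CP3: 57.2 km
CP3–CP4: 94.1 km
CP4–CP5: 49.7 km
CP5–CP6: 54.3 km
Smallest added distance is 49.7 km, inserting between CP4 and CP5.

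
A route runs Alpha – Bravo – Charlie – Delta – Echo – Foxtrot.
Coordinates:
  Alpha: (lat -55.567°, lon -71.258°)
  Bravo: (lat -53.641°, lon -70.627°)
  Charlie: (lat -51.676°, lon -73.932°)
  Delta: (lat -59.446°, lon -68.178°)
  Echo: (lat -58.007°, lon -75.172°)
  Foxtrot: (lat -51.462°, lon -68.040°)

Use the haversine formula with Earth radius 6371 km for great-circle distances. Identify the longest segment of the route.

Leg distances:
Alpha→Bravo: 218.0 km
Bravo→Charlie: 312.1 km
Charlie→Delta: 935.9 km
Delta→Echo: 434.0 km
Echo→Foxtrot: 858.8 km
The longest leg is Charlie–Delta at 935.9 km.

Charlie–Delta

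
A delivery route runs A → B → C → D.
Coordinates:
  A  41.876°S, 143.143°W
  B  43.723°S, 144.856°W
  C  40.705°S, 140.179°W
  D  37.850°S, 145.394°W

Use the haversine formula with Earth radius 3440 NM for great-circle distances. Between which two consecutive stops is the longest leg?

C–D

Leg distances:
A→B: 134.1 NM
B→C: 275.8 NM
C→D: 296.8 NM
The longest leg is C–D at 296.8 NM.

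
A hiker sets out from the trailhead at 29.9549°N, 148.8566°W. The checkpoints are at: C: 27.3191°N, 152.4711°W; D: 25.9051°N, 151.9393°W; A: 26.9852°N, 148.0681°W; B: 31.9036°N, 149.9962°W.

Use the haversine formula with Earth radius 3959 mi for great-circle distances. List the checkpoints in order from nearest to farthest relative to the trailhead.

Computing each great-circle distance from 29.9549°N, 148.8566°W:
B 31.9036°N, 149.9962°W: 150.6 mi
A 26.9852°N, 148.0681°W: 210.7 mi
C 27.3191°N, 152.4711°W: 285.0 mi
D 25.9051°N, 151.9393°W: 337.2 mi

B, A, C, D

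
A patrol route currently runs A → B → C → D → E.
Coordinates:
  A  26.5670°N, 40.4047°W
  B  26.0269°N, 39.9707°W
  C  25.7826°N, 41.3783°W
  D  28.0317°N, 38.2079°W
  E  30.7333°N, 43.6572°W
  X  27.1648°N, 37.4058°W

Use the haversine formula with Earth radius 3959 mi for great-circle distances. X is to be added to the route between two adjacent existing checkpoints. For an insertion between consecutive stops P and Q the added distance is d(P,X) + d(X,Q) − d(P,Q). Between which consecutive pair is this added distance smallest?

Added distance for inserting X between each consecutive pair:
A–B: 320.3 mi
B–C: 351.4 mi
C–D: 91.5 mi
D–E: 151.2 mi
Smallest added distance is 91.5 mi, inserting between C and D.

between C and D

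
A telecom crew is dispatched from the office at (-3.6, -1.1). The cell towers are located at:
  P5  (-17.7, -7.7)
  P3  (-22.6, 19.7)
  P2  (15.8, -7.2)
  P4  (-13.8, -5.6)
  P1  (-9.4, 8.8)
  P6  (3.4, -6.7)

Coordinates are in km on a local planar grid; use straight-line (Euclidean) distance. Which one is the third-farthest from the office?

Distances from the office ((-3.6, -1.1)):
P3: 28.2 km
P2: 20.3 km
P5: 15.6 km
P1: 11.5 km
P4: 11.1 km
P6: 9.0 km
The third-farthest is P5 at 15.6 km.

P5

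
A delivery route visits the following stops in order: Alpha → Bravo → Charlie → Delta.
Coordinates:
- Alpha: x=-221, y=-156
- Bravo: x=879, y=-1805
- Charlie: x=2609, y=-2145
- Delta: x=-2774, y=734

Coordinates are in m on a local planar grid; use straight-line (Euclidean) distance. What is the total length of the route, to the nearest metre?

Leg distances:
Alpha→Bravo: 1982.2 m  (cumulative 1982.2 m)
Bravo→Charlie: 1763.1 m  (cumulative 3745.3 m)
Charlie→Delta: 6104.5 m  (cumulative 9849.8 m)
Total route length ≈ 9850 m.

9850 m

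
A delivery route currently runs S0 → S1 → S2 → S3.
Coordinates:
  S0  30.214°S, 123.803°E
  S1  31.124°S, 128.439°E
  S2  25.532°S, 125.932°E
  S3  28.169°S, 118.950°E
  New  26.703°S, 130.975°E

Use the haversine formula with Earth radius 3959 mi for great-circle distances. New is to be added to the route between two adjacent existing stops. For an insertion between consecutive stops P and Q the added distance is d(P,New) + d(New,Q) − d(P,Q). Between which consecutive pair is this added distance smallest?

Added distance for inserting New between each consecutive pair:
S0–S1: 557.7 mi
S1–S2: 249.6 mi
S2–S3: 599.9 mi
Smallest added distance is 249.6 mi, inserting between S1 and S2.

between S1 and S2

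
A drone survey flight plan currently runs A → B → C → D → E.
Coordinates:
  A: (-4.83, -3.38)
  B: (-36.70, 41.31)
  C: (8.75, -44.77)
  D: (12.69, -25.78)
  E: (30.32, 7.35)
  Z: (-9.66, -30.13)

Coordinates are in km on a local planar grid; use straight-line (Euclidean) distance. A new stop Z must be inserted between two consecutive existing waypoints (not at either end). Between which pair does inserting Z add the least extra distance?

between B and C

Added distance for inserting Z between each consecutive pair:
A–B: 48.7 km
B–C: 2.6 km
C–D: 26.9 km
D–E: 40.0 km
Smallest added distance is 2.6 km, inserting between B and C.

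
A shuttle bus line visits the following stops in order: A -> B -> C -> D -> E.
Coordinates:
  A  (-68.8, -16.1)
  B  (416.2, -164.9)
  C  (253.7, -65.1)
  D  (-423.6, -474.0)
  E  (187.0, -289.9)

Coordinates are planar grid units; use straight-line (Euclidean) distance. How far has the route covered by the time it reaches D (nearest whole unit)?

Leg distances:
A→B: 507.3  (cumulative 507.3)
B→C: 190.7  (cumulative 698.0)
C→D: 791.2  (cumulative 1489.2)
Cumulative distance at D ≈ 1489.

1489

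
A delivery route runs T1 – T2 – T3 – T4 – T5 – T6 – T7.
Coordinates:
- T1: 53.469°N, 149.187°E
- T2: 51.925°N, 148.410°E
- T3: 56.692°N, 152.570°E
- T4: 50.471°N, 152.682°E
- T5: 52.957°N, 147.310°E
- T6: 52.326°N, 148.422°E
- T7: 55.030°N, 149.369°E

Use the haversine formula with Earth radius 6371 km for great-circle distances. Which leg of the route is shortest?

T5–T6

Leg distances:
T1→T2: 179.5 km
T2→T3: 594.6 km
T3→T4: 691.8 km
T4→T5: 461.7 km
T5→T6: 102.7 km
T6→T7: 307.1 km
The shortest leg is T5–T6 at 102.7 km.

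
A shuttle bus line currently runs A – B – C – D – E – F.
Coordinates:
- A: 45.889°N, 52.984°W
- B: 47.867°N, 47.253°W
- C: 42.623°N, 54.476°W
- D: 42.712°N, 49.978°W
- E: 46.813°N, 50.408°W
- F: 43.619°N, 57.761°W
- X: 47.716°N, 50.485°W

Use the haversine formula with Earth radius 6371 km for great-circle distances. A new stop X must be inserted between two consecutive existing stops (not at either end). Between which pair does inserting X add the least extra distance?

Added distance for inserting X between each consecutive pair:
A–B: 32.5 km
B–C: 77.2 km
C–D: 836.8 km
D–E: 201.1 km
E–F: 149.9 km
Smallest added distance is 32.5 km, inserting between A and B.

between A and B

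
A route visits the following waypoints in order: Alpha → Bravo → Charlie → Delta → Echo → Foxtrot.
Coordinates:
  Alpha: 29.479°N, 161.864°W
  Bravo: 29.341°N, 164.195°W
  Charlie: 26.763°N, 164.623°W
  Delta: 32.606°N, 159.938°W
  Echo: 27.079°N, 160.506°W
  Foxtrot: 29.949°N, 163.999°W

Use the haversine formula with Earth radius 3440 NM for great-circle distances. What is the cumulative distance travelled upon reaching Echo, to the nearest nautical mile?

Leg distances:
Alpha→Bravo: 122.2 NM  (cumulative 122.2 NM)
Bravo→Charlie: 156.4 NM  (cumulative 278.6 NM)
Charlie→Delta: 427.4 NM  (cumulative 706.0 NM)
Delta→Echo: 333.2 NM  (cumulative 1039.2 NM)
Cumulative distance at Echo ≈ 1039 NM.

1039 NM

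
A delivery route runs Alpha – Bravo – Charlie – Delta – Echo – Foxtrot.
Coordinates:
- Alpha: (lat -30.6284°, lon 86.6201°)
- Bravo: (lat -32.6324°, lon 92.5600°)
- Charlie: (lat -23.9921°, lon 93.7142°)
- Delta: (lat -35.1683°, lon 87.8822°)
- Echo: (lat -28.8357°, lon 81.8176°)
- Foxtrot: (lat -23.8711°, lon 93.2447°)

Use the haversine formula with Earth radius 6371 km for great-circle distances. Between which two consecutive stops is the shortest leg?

Leg distances:
Alpha→Bravo: 604.8 km
Bravo→Charlie: 967.4 km
Charlie→Delta: 1364.0 km
Delta→Echo: 906.7 km
Echo→Foxtrot: 1264.5 km
The shortest leg is Alpha–Bravo at 604.8 km.

Alpha–Bravo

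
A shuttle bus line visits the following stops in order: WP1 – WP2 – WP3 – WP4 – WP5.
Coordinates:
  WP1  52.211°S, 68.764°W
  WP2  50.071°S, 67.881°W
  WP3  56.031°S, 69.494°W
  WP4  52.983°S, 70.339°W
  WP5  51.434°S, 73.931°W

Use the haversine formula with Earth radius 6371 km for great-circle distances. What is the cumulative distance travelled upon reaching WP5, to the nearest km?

Leg distances:
WP1→WP2: 245.8 km  (cumulative 245.8 km)
WP2→WP3: 671.4 km  (cumulative 917.2 km)
WP3→WP4: 343.3 km  (cumulative 1260.5 km)
WP4→WP5: 299.2 km  (cumulative 1559.7 km)
Cumulative distance at WP5 ≈ 1560 km.

1560 km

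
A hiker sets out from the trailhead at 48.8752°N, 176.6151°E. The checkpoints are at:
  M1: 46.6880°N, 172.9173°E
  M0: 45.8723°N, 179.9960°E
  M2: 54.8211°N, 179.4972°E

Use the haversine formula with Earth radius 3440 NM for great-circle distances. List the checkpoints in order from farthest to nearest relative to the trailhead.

Distances from the trailhead:
M2 54.8211°N, 179.4972°E: 372.6 NM
M0 45.8723°N, 179.9960°E: 226.7 NM
M1 46.6880°N, 172.9173°E: 198.7 NM

M2, M0, M1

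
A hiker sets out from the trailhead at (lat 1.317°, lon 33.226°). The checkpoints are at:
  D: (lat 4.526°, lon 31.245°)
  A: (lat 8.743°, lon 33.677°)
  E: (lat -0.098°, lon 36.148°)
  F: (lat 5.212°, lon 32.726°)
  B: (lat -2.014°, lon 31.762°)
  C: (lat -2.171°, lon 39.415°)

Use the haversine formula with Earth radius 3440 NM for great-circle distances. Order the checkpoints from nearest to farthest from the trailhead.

E, B, D, F, C, A

Computing each great-circle distance from (lat 1.317°, lon 33.226°):
E (lat -0.098°, lon 36.148°): 194.9 NM
B (lat -2.014°, lon 31.762°): 218.4 NM
D (lat 4.526°, lon 31.245°): 226.3 NM
F (lat 5.212°, lon 32.726°): 235.8 NM
C (lat -2.171°, lon 39.415°): 426.5 NM
A (lat 8.743°, lon 33.677°): 446.7 NM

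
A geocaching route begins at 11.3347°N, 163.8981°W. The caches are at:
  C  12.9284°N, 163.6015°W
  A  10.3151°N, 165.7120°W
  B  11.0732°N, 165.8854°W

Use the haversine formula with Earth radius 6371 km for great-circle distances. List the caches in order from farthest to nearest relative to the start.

A, B, C

Computing each great-circle distance from 11.3347°N, 163.8981°W:
A 10.3151°N, 165.7120°W: 228.3 km
B 11.0732°N, 165.8854°W: 218.7 km
C 12.9284°N, 163.6015°W: 180.1 km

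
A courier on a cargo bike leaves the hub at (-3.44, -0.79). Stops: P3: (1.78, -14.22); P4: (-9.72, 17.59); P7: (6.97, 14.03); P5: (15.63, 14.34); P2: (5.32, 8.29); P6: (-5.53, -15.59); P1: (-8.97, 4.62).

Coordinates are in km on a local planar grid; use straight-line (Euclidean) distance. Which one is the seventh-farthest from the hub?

P1

Distances from the hub ((-3.44, -0.79)):
P5: 24.3 km
P4: 19.4 km
P7: 18.1 km
P6: 14.9 km
P3: 14.4 km
P2: 12.6 km
P1: 7.7 km
The seventh-farthest is P1 at 7.7 km.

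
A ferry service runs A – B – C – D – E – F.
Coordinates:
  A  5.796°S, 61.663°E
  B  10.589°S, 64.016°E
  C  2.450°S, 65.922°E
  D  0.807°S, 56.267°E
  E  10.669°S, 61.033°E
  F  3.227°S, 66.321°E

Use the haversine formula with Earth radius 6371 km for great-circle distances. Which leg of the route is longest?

Leg distances:
A→B: 592.5 km
B→C: 929.1 km
C→D: 1088.6 km
D→E: 1216.5 km
E→F: 1012.4 km
The longest leg is D–E at 1216.5 km.

D–E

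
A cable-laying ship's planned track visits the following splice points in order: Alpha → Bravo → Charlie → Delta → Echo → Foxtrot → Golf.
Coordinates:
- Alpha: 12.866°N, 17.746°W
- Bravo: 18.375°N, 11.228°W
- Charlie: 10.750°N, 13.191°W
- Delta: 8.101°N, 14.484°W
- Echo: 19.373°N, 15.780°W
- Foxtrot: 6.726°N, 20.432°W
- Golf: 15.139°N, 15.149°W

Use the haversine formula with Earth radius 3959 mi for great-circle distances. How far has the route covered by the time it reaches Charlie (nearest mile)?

Leg distances:
Alpha→Bravo: 576.9 mi  (cumulative 576.9 mi)
Bravo→Charlie: 543.0 mi  (cumulative 1119.9 mi)
Cumulative distance at Charlie ≈ 1120 mi.

1120 mi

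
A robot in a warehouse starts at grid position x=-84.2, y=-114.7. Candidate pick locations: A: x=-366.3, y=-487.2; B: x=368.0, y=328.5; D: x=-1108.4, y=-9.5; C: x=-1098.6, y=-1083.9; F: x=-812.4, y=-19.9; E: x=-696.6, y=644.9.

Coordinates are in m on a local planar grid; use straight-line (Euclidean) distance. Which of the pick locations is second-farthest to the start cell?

Distances from the start cell (x=-84.2, y=-114.7):
C: 1403.0 m
D: 1029.6 m
E: 975.7 m
F: 734.3 m
B: 633.2 m
A: 467.3 m
The second-farthest is D at 1029.6 m.

D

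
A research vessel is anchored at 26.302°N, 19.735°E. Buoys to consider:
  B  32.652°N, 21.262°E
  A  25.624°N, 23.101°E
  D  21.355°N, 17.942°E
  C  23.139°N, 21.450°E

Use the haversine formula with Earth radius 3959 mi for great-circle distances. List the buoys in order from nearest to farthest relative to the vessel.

A, C, D, B

Computing each great-circle distance from 26.302°N, 19.735°E:
A 25.624°N, 23.101°E: 214.3 mi
C 23.139°N, 21.450°E: 243.6 mi
D 21.355°N, 17.942°E: 360.1 mi
B 32.652°N, 21.262°E: 448.3 mi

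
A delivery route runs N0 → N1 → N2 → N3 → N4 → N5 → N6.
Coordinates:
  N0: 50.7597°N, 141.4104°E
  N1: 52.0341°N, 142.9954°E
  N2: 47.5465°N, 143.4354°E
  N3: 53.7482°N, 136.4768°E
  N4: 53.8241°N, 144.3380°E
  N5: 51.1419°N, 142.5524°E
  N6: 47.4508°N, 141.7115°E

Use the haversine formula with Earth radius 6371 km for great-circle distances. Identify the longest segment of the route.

Leg distances:
N0→N1: 179.4 km
N1→N2: 500.0 km
N2→N3: 845.5 km
N3→N4: 516.2 km
N4→N5: 321.8 km
N5→N6: 414.9 km
The longest leg is N2–N3 at 845.5 km.

N2–N3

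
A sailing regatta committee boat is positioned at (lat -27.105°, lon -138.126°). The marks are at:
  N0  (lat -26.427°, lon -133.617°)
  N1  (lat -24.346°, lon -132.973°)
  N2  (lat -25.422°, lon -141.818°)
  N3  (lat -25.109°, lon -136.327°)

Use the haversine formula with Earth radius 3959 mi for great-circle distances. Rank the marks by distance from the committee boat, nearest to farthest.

Computing each great-circle distance from (lat -27.105°, lon -138.126°):
N3 (lat -25.109°, lon -136.327°): 177.4 mi
N2 (lat -25.422°, lon -141.818°): 256.6 mi
N0 (lat -26.427°, lon -133.617°): 282.1 mi
N1 (lat -24.346°, lon -132.973°): 373.1 mi

N3, N2, N0, N1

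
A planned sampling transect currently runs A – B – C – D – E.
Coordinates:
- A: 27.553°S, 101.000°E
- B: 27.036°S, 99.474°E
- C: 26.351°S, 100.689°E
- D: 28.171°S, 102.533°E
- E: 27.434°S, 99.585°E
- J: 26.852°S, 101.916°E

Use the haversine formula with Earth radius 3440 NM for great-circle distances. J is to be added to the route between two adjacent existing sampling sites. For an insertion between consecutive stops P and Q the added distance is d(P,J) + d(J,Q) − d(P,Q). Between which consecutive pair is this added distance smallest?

Added distance for inserting J between each consecutive pair:
A–B: 108.6 NM
B–C: 126.5 NM
C–D: 11.1 NM
D–E: 52.4 NM
Smallest added distance is 11.1 NM, inserting between C and D.

between C and D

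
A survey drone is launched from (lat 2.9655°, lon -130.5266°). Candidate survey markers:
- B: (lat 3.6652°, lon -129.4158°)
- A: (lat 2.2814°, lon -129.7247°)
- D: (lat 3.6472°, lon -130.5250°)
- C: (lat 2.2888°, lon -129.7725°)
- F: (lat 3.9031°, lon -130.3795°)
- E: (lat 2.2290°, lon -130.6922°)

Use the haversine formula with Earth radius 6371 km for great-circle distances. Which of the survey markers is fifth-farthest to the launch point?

Distance to each, sorted:
B: 145.8 km
A: 117.1 km
C: 112.6 km
F: 105.5 km
E: 83.9 km
D: 75.8 km
The fifth-farthest is E at 83.9 km.

E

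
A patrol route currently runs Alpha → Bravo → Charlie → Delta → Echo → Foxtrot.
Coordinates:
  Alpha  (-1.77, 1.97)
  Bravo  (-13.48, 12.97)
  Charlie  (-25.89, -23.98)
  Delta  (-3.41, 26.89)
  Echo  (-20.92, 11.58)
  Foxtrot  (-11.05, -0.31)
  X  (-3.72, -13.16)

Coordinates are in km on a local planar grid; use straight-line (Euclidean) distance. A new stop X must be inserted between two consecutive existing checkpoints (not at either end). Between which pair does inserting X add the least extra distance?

Added distance for inserting X between each consecutive pair:
Alpha–Bravo: 27.1 km
Bravo–Charlie: 13.6 km
Charlie–Delta: 9.1 km
Delta–Echo: 46.9 km
Echo–Foxtrot: 29.5 km
Smallest added distance is 9.1 km, inserting between Charlie and Delta.

between Charlie and Delta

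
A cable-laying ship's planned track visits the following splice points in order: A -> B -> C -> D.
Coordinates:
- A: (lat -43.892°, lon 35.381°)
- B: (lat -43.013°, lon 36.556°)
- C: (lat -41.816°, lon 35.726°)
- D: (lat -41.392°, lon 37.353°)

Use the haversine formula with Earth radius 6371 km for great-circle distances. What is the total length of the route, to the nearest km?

429 km

Leg distances:
A→B: 136.2 km  (cumulative 136.2 km)
B→C: 149.5 km  (cumulative 285.7 km)
C→D: 143.3 km  (cumulative 429.0 km)
Total route length ≈ 429 km.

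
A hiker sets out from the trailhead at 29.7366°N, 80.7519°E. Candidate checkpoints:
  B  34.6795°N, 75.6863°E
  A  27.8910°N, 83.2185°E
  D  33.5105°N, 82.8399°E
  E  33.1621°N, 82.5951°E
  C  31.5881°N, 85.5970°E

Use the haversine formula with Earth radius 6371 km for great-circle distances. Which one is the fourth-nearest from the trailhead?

Distance to each, sorted:
A: 316.0 km
E: 419.1 km
D: 463.8 km
C: 507.0 km
B: 727.2 km
The fourth-nearest is C at 507.0 km.

C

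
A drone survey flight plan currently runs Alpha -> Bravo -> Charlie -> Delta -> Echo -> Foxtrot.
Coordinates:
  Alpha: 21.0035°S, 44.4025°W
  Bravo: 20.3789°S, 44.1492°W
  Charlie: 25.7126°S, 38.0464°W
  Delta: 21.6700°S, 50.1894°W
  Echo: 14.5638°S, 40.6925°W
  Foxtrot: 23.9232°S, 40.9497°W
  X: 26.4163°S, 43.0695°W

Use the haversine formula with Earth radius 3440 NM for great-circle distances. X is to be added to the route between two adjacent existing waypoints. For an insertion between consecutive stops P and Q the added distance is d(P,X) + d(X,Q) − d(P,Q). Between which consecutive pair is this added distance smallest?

Added distance for inserting X between each consecutive pair:
Alpha–Bravo: 660.3 NM
Bravo–Charlie: 176.6 NM
Charlie–Delta: 47.3 NM
Delta–Echo: 517.8 NM
Echo–Foxtrot: 350.7 NM
Smallest added distance is 47.3 NM, inserting between Charlie and Delta.

between Charlie and Delta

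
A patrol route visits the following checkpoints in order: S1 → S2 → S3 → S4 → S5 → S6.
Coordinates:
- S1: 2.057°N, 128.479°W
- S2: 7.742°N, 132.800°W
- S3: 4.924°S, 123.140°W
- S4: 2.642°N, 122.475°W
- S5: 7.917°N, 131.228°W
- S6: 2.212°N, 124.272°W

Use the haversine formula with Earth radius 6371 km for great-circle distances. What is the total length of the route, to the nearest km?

Leg distances:
S1→S2: 792.8 km  (cumulative 792.8 km)
S2→S3: 1769.7 km  (cumulative 2562.6 km)
S3→S4: 844.5 km  (cumulative 3407.1 km)
S4→S5: 1132.5 km  (cumulative 4539.6 km)
S5→S6: 997.8 km  (cumulative 5537.4 km)
Total route length ≈ 5537 km.

5537 km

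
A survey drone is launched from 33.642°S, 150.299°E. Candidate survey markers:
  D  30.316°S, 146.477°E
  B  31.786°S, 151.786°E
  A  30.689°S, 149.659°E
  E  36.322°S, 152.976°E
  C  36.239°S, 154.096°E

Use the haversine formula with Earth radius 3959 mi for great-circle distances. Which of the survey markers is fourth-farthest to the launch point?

A

Distance to each, sorted:
D: 320.9 mi
C: 280.1 mi
E: 239.3 mi
A: 207.4 mi
B: 154.7 mi
The fourth-farthest is A at 207.4 mi.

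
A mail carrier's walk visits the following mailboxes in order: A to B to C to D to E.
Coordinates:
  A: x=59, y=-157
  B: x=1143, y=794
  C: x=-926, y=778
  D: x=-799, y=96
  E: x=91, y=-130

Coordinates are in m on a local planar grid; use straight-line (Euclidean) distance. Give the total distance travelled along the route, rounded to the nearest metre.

5123 m

Leg distances:
A→B: 1442.0 m  (cumulative 1442.0 m)
B→C: 2069.1 m  (cumulative 3511.1 m)
C→D: 693.7 m  (cumulative 4204.8 m)
D→E: 918.2 m  (cumulative 5123.1 m)
Total route length ≈ 5123 m.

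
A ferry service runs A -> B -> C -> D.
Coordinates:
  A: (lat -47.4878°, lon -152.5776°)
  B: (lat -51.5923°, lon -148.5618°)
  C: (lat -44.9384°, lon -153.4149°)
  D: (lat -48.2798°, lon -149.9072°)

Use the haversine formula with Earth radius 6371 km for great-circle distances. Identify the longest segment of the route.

Leg distances:
A→B: 540.4 km
B→C: 822.0 km
C→D: 458.0 km
The longest leg is B–C at 822.0 km.

B–C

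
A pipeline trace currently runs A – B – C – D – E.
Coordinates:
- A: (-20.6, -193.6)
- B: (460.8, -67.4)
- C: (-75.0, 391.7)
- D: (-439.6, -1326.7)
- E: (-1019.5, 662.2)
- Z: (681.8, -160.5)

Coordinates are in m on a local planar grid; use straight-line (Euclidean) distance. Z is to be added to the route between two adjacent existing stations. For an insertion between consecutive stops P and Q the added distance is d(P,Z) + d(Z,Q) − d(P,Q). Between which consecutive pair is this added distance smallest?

between A and B

Added distance for inserting Z between each consecutive pair:
A–B: 445.3 m
B–C: 471.1 m
C–D: 798.1 m
D–E: 1435.9 m
Smallest added distance is 445.3 m, inserting between A and B.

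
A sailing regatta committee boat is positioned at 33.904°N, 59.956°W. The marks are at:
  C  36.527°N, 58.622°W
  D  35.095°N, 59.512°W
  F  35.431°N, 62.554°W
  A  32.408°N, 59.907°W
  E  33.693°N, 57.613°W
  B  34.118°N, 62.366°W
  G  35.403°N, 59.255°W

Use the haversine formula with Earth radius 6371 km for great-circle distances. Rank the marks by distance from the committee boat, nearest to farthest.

D, A, G, E, B, F, C

Computing each great-circle distance from 33.904°N, 59.956°W:
D 35.095°N, 59.512°W: 138.5 km
A 32.408°N, 59.907°W: 166.4 km
G 35.403°N, 59.255°W: 178.6 km
E 33.693°N, 57.613°W: 217.8 km
B 34.118°N, 62.366°W: 223.4 km
F 35.431°N, 62.554°W: 292.0 km
C 36.527°N, 58.622°W: 315.8 km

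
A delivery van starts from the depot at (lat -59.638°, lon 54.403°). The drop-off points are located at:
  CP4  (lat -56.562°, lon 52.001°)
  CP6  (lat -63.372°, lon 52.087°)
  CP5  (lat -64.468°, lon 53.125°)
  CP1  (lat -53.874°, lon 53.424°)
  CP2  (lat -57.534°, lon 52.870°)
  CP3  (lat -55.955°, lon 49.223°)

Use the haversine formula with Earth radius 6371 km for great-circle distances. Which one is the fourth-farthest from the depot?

CP6

Distances from the depot ((lat -59.638°, lon 54.403°)):
CP1: 643.7 km
CP5: 541.2 km
CP3: 511.5 km
CP6: 432.9 km
CP4: 370.0 km
CP2: 250.2 km
The fourth-farthest is CP6 at 432.9 km.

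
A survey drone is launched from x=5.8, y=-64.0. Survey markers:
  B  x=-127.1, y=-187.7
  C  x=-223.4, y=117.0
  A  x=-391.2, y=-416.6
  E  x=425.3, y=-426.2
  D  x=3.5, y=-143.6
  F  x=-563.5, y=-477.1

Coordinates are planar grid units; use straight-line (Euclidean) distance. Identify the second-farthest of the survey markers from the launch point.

E

Distance to each, sorted:
F: 703.4
E: 554.2
A: 531.0
C: 292.1
B: 181.6
D: 79.6
The second-farthest is E at 554.2.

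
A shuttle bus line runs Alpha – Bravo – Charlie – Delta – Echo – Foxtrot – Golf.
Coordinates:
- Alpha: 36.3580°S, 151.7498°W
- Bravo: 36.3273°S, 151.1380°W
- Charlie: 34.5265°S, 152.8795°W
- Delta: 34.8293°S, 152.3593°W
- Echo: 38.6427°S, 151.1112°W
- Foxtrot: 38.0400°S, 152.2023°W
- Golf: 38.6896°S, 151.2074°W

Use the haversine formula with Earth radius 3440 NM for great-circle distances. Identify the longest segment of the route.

Delta–Echo

Leg distances:
Alpha→Bravo: 29.6 NM
Bravo→Charlie: 137.6 NM
Charlie→Delta: 31.5 NM
Delta→Echo: 236.7 NM
Echo→Foxtrot: 62.8 NM
Foxtrot→Golf: 60.9 NM
The longest leg is Delta–Echo at 236.7 NM.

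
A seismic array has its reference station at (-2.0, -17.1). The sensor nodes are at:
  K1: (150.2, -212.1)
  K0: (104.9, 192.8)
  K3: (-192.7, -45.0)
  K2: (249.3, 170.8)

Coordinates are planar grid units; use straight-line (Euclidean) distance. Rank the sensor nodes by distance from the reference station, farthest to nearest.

Distances from the reference station:
K2 (249.3, 170.8): 313.8
K1 (150.2, -212.1): 247.4
K0 (104.9, 192.8): 235.6
K3 (-192.7, -45.0): 192.7

K2, K1, K0, K3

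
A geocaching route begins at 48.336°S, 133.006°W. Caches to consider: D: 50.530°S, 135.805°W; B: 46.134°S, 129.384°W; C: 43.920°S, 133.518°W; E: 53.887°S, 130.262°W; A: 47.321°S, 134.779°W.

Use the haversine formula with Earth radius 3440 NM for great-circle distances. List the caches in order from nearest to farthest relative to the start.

Distances from the start:
A 47.321°S, 134.779°W: 93.9 NM
D 50.530°S, 135.805°W: 171.1 NM
B 46.134°S, 129.384°W: 198.2 NM
C 43.920°S, 133.518°W: 266.0 NM
E 53.887°S, 130.262°W: 348.9 NM

A, D, B, C, E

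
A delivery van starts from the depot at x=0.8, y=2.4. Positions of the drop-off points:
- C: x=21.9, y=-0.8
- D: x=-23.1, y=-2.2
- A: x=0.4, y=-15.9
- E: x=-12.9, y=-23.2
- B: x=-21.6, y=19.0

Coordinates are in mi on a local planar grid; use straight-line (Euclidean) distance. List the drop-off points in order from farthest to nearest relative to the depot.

Distance from the depot at x=0.8, y=2.4 to each:
E x=-12.9, y=-23.2: 29.0 mi
B x=-21.6, y=19.0: 27.9 mi
D x=-23.1, y=-2.2: 24.3 mi
C x=21.9, y=-0.8: 21.3 mi
A x=0.4, y=-15.9: 18.3 mi

E, B, D, C, A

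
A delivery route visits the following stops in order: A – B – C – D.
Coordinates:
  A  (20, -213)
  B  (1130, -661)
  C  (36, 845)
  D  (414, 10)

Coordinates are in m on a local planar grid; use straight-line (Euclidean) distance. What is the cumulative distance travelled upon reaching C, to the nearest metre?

Leg distances:
A→B: 1197.0 m  (cumulative 1197.0 m)
B→C: 1861.4 m  (cumulative 3058.4 m)
Cumulative distance at C ≈ 3058 m.

3058 m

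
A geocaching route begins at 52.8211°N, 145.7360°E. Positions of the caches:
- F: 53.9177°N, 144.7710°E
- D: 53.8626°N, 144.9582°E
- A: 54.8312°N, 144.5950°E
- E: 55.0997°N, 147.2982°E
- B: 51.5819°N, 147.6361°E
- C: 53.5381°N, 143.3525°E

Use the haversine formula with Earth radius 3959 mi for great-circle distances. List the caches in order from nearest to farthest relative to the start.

Computing each great-circle distance from 52.8211°N, 145.7360°E:
D 53.8626°N, 144.9582°E: 78.8 mi
F 53.9177°N, 144.7710°E: 85.6 mi
C 53.5381°N, 143.3525°E: 110.4 mi
B 51.5819°N, 147.6361°E: 117.5 mi
A 54.8312°N, 144.5950°E: 146.5 mi
E 55.0997°N, 147.2982°E: 169.8 mi

D, F, C, B, A, E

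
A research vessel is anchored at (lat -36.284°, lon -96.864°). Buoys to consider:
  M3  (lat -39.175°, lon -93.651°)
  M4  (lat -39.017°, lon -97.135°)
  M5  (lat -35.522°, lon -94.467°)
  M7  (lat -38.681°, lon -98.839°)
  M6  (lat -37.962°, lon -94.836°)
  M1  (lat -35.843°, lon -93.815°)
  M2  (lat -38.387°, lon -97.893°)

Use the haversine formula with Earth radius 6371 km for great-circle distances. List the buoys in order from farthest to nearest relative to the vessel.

Computing each great-circle distance from (lat -36.284°, lon -96.864°):
M3 (lat -39.175°, lon -93.651°): 427.9 km
M7 (lat -38.681°, lon -98.839°): 318.4 km
M4 (lat -39.017°, lon -97.135°): 304.8 km
M1 (lat -35.843°, lon -93.815°): 278.4 km
M6 (lat -37.962°, lon -94.836°): 259.1 km
M2 (lat -38.387°, lon -97.893°): 250.9 km
M5 (lat -35.522°, lon -94.467°): 231.9 km

M3, M7, M4, M1, M6, M2, M5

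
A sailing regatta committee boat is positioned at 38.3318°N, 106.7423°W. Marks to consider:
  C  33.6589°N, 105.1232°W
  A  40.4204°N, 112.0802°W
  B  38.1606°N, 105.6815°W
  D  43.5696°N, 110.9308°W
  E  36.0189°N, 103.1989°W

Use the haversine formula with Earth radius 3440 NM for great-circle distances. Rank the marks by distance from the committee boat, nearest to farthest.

B, E, A, C, D

Distances from the committee boat:
B 38.1606°N, 105.6815°W: 51.1 NM
E 36.0189°N, 103.1989°W: 219.1 NM
A 40.4204°N, 112.0802°W: 277.6 NM
C 33.6589°N, 105.1232°W: 291.4 NM
D 43.5696°N, 110.9308°W: 367.3 NM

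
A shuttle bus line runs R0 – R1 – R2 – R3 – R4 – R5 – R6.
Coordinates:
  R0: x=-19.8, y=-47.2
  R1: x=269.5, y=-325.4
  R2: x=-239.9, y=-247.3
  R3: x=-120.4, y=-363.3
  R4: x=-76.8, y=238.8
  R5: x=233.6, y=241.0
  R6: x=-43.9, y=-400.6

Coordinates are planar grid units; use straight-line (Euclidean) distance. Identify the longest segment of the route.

Leg distances:
R0→R1: 401.4
R1→R2: 515.4
R2→R3: 166.5
R3→R4: 603.7
R4→R5: 310.4
R5→R6: 699.0
The longest leg is R5–R6 at 699.0.

R5–R6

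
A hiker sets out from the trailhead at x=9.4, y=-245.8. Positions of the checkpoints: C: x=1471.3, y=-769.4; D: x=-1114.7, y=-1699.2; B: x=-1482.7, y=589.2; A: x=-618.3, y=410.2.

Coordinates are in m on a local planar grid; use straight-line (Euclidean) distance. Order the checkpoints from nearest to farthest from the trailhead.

A, C, B, D

Distance from the trailhead at x=9.4, y=-245.8 to each:
A x=-618.3, y=410.2: 907.9 m
C x=1471.3, y=-769.4: 1552.8 m
B x=-1482.7, y=589.2: 1709.9 m
D x=-1114.7, y=-1699.2: 1837.4 m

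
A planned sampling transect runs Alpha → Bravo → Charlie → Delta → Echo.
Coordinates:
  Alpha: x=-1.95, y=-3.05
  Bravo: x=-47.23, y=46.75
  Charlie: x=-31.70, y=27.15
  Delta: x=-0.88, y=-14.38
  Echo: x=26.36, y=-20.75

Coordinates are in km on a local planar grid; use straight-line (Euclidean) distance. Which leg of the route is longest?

Alpha–Bravo

Leg distances:
Alpha→Bravo: 67.3 km
Bravo→Charlie: 25.0 km
Charlie→Delta: 51.7 km
Delta→Echo: 28.0 km
The longest leg is Alpha–Bravo at 67.3 km.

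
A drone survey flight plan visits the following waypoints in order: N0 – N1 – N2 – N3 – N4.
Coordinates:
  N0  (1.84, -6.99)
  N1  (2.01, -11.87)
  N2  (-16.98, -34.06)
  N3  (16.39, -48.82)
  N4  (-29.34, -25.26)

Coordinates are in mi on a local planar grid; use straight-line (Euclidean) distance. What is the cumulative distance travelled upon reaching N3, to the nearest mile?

71 mi

Leg distances:
N0→N1: 4.9 mi  (cumulative 4.9 mi)
N1→N2: 29.2 mi  (cumulative 34.1 mi)
N2→N3: 36.5 mi  (cumulative 70.6 mi)
Cumulative distance at N3 ≈ 71 mi.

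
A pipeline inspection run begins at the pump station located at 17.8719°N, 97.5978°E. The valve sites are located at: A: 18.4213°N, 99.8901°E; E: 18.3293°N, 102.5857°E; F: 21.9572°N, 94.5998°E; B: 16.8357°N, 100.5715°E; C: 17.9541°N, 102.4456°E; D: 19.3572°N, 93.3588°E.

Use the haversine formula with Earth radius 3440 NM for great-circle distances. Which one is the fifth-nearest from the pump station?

Distance to each, sorted:
A: 134.9 NM
B: 181.4 NM
D: 257.1 NM
C: 277.0 NM
E: 286.0 NM
F: 298.0 NM
The fifth-nearest is E at 286.0 NM.

E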